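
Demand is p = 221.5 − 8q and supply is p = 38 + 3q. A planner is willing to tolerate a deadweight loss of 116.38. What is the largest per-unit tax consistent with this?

50.6

Competitive equilibrium: 221.5 − 8q = 38 + 3q → q* = 16.6818, p* = 88.0455.
A tax t gives Δq = t/11 and wedge t, so DWL = t²/22.
t²/22 = 116.38 → t² = 2560.36 → t = 50.6.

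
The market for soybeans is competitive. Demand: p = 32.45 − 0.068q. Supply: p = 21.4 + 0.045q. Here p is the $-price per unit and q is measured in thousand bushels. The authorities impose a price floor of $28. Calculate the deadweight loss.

Competitive equilibrium: 32.45 − 0.068q = 21.4 + 0.045q → q* = 97.78761, p* = 25.80044.
At the floor p = 28, quantity demanded = (32.45 − 28)/0.068 = 65.44118.
Sellers' marginal cost at q' = 65.44118: 21.4 + 0.045·65.44118 = 24.34485.
Δq = 97.78761 − 65.44118 = 32.34643; wedge = 28 − 24.34485 = 3.65515.
Deadweight loss = ½ × 32.34643 × 3.65515 = $59.12 thousand.

$59.12 thousand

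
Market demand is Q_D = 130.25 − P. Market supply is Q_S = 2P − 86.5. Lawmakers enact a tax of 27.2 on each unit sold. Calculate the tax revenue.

In inverse form: demand P = 130.25 − Q, supply P = 43.25 + 0.5Q.
Competitive equilibrium: 130.25 − Q = 43.25 + 0.5Q → Q* = 58, P* = 72.25.
With the tax, the buyer price exceeds the seller price by 27.2: (130.25 − Q) − (43.25 + 0.5Q) = 27.2 → Q' = 39.8667.
Tax revenue = 27.2 × 39.8667 = 1084.37.

1084.37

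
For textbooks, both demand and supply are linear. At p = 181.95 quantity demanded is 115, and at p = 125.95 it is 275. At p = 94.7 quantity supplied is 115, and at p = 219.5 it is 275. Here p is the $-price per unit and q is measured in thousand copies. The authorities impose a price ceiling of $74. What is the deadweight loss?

Demand slope = (125.95 − 181.95)/(275 − 115) = −0.35, so p = 222.2 − 0.35q.
Supply slope = (219.5 − 94.7)/(275 − 115) = 0.78, so p = 5 + 0.78q.
Competitive equilibrium: 222.2 − 0.35q = 5 + 0.78q → q* = 192.2124, p* = 154.9257.
At the ceiling p = 74, quantity supplied = (74 − 5)/0.78 = 88.4615.
Willingness to pay at q' = 88.4615: 222.2 − 0.35·88.4615 = 191.2385.
Δq = 192.2124 − 88.4615 = 103.7509; wedge = 191.2385 − 74 = 117.2385.
The triangle = ½ × 103.7509 × 117.2385 = $6081.80 thousand.

$6081.80 thousand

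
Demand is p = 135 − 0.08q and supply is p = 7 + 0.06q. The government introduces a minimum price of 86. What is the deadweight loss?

6375.22

Competitive equilibrium: 135 − 0.08q = 7 + 0.06q → q* = 914.2857, p* = 61.8571.
At the floor p = 86, quantity demanded = (135 − 86)/0.08 = 612.5.
Sellers' marginal cost at q' = 612.5: 7 + 0.06·612.5 = 43.75.
Δq = 914.2857 − 612.5 = 301.7857; wedge = 86 − 43.75 = 42.25.
Deadweight loss = ½ × 301.7857 × 42.25 = 6375.22.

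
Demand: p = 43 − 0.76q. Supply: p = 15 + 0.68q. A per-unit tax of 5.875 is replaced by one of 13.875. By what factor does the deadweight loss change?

Competitive equilibrium: 43 − 0.76q = 15 + 0.68q → q* = 19.4444, p* = 28.2222.
For a per-unit tax t: Δq = t/1.44, so DWL = ½·t·(t/1.44) = t²/2.88.
At t = 5.875: DWL = 11.985. At t = 13.875: DWL = 66.846.
Ratio = (13.875/5.875)² = 5.578.

5.578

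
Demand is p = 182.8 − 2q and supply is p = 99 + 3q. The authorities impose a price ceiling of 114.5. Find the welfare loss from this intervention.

336.01

Competitive equilibrium: 182.8 − 2q = 99 + 3q → q* = 16.76, p* = 149.28.
At the ceiling p = 114.5, quantity supplied = (114.5 − 99)/3 = 5.1667.
Willingness to pay at q' = 5.1667: 182.8 − 2·5.1667 = 172.4666.
Δq = 16.76 − 5.1667 = 11.5933; wedge = 172.4666 − 114.5 = 57.9666.
The triangle = ½ × 11.5933 × 57.9666 = 336.01.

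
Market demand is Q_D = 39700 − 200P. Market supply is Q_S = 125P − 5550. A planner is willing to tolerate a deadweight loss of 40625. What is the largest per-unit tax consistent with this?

In inverse form: demand P = 198.5 − 0.005Q, supply P = 44.4 + 0.008Q.
Competitive equilibrium: 198.5 − 0.005Q = 44.4 + 0.008Q → Q* = 11853.8462, P* = 139.2308.
A tax t gives ΔQ = t/0.013 and wedge t, so DWL = t²/0.026.
t²/0.026 = 40625 → t² = 1056.25 → t = 32.5.

32.5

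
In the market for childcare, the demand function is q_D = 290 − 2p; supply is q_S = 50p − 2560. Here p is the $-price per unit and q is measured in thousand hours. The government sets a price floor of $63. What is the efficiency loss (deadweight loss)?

$69.80 thousand

In inverse form: demand p = 145 − 0.5q, supply p = 51.2 + 0.02q.
Competitive equilibrium: 145 − 0.5q = 51.2 + 0.02q → q* = 180.3846, p* = 54.8077.
At the floor p = 63, quantity demanded = (145 − 63)/0.5 = 164.
Sellers' marginal cost at q' = 164: 51.2 + 0.02·164 = 54.48.
Δq = 180.3846 − 164 = 16.3846; wedge = 63 − 54.48 = 8.52.
Deadweight loss = ½ × 16.3846 × 8.52 = $69.80 thousand.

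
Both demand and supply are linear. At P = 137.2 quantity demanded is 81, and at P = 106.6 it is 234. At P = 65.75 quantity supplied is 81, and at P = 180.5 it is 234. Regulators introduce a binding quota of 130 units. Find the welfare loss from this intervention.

326.32

Demand slope = (106.6 − 137.2)/(234 − 81) = −0.2, so P = 153.4 − 0.2Q.
Supply slope = (180.5 − 65.75)/(234 − 81) = 0.75, so P = 5 + 0.75Q.
Competitive equilibrium: 153.4 − 0.2Q = 5 + 0.75Q → Q* = 156.2105, P* = 122.1579.
At Q = 130: demand price = 153.4 − 0.2·130 = 127.4; supply price = 5 + 0.75·130 = 102.5.
ΔQ = 156.2105 − 130 = 26.2105; wedge = 127.4 − 102.5 = 24.9.
Deadweight loss = ½ × 26.2105 × 24.9 = 326.32.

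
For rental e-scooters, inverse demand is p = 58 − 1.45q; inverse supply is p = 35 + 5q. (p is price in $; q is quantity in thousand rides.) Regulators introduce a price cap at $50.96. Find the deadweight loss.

Competitive equilibrium: 58 − 1.45q = 35 + 5q → q* = 3.5659, p* = 52.8295.
At the ceiling p = 50.96, quantity supplied = (50.96 − 35)/5 = 3.192.
Willingness to pay at q' = 3.192: 58 − 1.45·3.192 = 53.3716.
Δq = 3.5659 − 3.192 = 0.3739; wedge = 53.3716 − 50.96 = 2.4116.
Welfare loss = ½ × 0.3739 × 2.4116 = $0.45 thousand.

$0.45 thousand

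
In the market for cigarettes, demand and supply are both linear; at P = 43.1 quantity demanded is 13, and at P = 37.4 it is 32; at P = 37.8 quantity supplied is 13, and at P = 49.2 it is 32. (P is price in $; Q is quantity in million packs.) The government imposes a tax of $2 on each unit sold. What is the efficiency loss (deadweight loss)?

$2.22 million

Demand slope = (37.4 − 43.1)/(32 − 13) = −0.3, so P = 47 − 0.3Q.
Supply slope = (49.2 − 37.8)/(32 − 13) = 0.6, so P = 30 + 0.6Q.
Competitive equilibrium: 47 − 0.3Q = 30 + 0.6Q → Q* = 18.8889, P* = 41.3333.
With the tax, the buyer price exceeds the seller price by 2: (47 − 0.3Q) − (30 + 0.6Q) = 2 → Q' = 16.6667.
ΔQ = 18.8889 − 16.6667 = 2.2222; the wedge equals the tax, 2.
The triangle = ½ × 2.2222 × 2 = $2.22 million.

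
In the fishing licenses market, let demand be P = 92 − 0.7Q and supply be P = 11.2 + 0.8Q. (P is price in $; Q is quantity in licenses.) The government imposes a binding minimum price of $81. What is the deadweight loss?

Competitive equilibrium: 92 − 0.7Q = 11.2 + 0.8Q → Q* = 53.8667, P* = 54.2933.
At the floor P = 81, quantity demanded = (92 − 81)/0.7 = 15.7143.
Sellers' marginal cost at Q' = 15.7143: 11.2 + 0.8·15.7143 = 23.7714.
ΔQ = 53.8667 − 15.7143 = 38.1524; wedge = 81 − 23.7714 = 57.2286.
Welfare loss = ½ × 38.1524 × 57.2286 = $1091.70.

$1091.70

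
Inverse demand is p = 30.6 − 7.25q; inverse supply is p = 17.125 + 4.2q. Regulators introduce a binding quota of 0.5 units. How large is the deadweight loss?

Competitive equilibrium: 30.6 − 7.25q = 17.125 + 4.2q → q* = 1.1769, p* = 22.0678.
At q = 0.5: demand price = 30.6 − 7.25·0.5 = 26.975; supply price = 17.125 + 4.2·0.5 = 19.225.
Δq = 1.1769 − 0.5 = 0.6769; wedge = 26.975 − 19.225 = 7.75.
Welfare loss = ½ × 0.6769 × 7.75 = 2.62.

2.62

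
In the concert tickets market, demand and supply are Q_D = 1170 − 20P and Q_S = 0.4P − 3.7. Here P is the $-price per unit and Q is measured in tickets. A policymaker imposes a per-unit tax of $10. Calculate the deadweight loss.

In inverse form: demand P = 58.5 − 0.05Q, supply P = 9.25 + 2.5Q.
Competitive equilibrium: 58.5 − 0.05Q = 9.25 + 2.5Q → Q* = 19.3137, P* = 57.5343.
With the tax, the buyer price exceeds the seller price by 10: (58.5 − 0.05Q) − (9.25 + 2.5Q) = 10 → Q' = 15.3922.
ΔQ = 19.3137 − 15.3922 = 3.9215; the wedge equals the tax, 10.
Welfare loss = ½ × 3.9215 × 10 = $19.61.

$19.61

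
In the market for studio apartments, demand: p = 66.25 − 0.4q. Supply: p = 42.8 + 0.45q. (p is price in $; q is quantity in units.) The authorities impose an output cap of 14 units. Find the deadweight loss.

$78.47

Competitive equilibrium: 66.25 − 0.4q = 42.8 + 0.45q → q* = 27.5882, p* = 55.2147.
At q = 14: demand price = 66.25 − 0.4·14 = 60.65; supply price = 42.8 + 0.45·14 = 49.1.
Δq = 27.5882 − 14 = 13.5882; wedge = 60.65 − 49.1 = 11.55.
The triangle = ½ × 13.5882 × 11.55 = $78.47.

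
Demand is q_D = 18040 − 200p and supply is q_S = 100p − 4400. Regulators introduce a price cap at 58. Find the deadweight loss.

In inverse form: demand p = 90.2 − 0.005q, supply p = 44 + 0.01q.
Competitive equilibrium: 90.2 − 0.005q = 44 + 0.01q → q* = 3080, p* = 74.8.
At the ceiling p = 58, quantity supplied = (58 − 44)/0.01 = 1400.
Willingness to pay at q' = 1400: 90.2 − 0.005·1400 = 83.2.
Δq = 3080 − 1400 = 1680; wedge = 83.2 − 58 = 25.2.
The triangle = ½ × 1680 × 25.2 = 21168.

21168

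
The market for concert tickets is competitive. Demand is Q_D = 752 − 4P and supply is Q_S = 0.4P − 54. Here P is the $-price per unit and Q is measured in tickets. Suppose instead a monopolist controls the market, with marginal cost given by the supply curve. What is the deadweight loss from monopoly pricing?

In inverse form: demand P = 188 − 0.25Q, supply P = 135 + 2.5Q.
Competitive equilibrium: 188 − 0.25Q = 135 + 2.5Q → Q* = 19.2727, P* = 183.1818.
Marginal revenue: MR = 188 − 0.5Q. Set MR = MC: 188 − 0.5Q = 135 + 2.5Q → Q_m = 17.6667.
Price P_m = 188 − 0.25·17.6667 = 183.5833; MC(Q_m) = 135 + 2.5·17.6667 = 179.1668.
Competitive Q* = 19.2727, so ΔQ = 1.606; wedge = 183.5833 − 179.1668 = 4.4165.
DWL = ½ × 1.606 × 4.4165 = $3.55.

$3.55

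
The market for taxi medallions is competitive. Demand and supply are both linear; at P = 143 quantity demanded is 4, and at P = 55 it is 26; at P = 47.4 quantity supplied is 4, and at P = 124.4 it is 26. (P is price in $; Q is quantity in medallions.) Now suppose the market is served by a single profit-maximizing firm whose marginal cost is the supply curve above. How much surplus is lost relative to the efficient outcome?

Demand slope = (55 − 143)/(26 − 4) = −4, so P = 159 − 4Q.
Supply slope = (124.4 − 47.4)/(26 − 4) = 3.5, so P = 33.4 + 3.5Q.
Competitive equilibrium: 159 − 4Q = 33.4 + 3.5Q → Q* = 16.7467, P* = 92.0133.
Marginal revenue: MR = 159 − 8Q. Set MR = MC: 159 − 8Q = 33.4 + 3.5Q → Q_m = 10.9217.
Price P_m = 159 − 4·10.9217 = 115.3132; MC(Q_m) = 33.4 + 3.5·10.9217 = 71.626.
Competitive Q* = 16.7467, so ΔQ = 5.825; wedge = 115.3132 − 71.626 = 43.6872.
Welfare loss = ½ × 5.825 × 43.6872 = $127.24.

$127.24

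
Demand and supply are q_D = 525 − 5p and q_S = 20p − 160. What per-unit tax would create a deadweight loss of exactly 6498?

In inverse form: demand p = 105 − 0.2q, supply p = 8 + 0.05q.
Competitive equilibrium: 105 − 0.2q = 8 + 0.05q → q* = 388, p* = 27.4.
A tax t gives Δq = t/0.25 and wedge t, so DWL = t²/0.5.
t²/0.5 = 6498 → t² = 3249 → t = 57.

57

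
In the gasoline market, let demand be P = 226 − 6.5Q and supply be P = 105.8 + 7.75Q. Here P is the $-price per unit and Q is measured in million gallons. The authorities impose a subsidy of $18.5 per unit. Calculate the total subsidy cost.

Competitive equilibrium: 226 − 6.5Q = 105.8 + 7.75Q → Q* = 8.4351, P* = 171.1719.
The subsidy lowers effective supply by 18.5: P = 87.3 + 7.75Q.
New quantity: 226 − 6.5Q = 87.3 + 7.75Q → Q' = 9.7333.
Total subsidy cost = 18.5 × 9.7333 = $180.07 million.

$180.07 million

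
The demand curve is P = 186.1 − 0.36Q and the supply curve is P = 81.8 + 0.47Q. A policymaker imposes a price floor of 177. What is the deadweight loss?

4182.01

Competitive equilibrium: 186.1 − 0.36Q = 81.8 + 0.47Q → Q* = 125.66265, P* = 140.86145.
At the floor P = 177, quantity demanded = (186.1 − 177)/0.36 = 25.27778.
Sellers' marginal cost at Q' = 25.27778: 81.8 + 0.47·25.27778 = 93.68056.
ΔQ = 125.66265 − 25.27778 = 100.38487; wedge = 177 − 93.68056 = 83.31944.
Deadweight loss = ½ × 100.38487 × 83.31944 = 4182.01.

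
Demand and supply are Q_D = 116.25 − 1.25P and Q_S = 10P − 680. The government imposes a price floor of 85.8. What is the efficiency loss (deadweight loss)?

158.67

In inverse form: demand P = 93 − 0.8Q, supply P = 68 + 0.1Q.
Competitive equilibrium: 93 − 0.8Q = 68 + 0.1Q → Q* = 27.7778, P* = 70.7778.
At the floor P = 85.8, quantity demanded = (93 − 85.8)/0.8 = 9.
Sellers' marginal cost at Q' = 9: 68 + 0.1·9 = 68.9.
ΔQ = 27.7778 − 9 = 18.7778; wedge = 85.8 − 68.9 = 16.9.
Deadweight loss = ½ × 18.7778 × 16.9 = 158.67.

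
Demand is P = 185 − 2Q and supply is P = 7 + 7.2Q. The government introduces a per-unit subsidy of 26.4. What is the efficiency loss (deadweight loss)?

Competitive equilibrium: 185 − 2Q = 7 + 7.2Q → Q* = 19.3478, P* = 146.3043.
The subsidy lowers effective supply by 26.4: P = 7.2Q − 19.4.
New quantity: 185 − 2Q = 7.2Q − 19.4 → Q' = 22.2174.
Overproduction ΔQ = 22.2174 − 19.3478 = 2.8696; wedge = subsidy = 26.4.
Deadweight loss = ½ × 2.8696 × 26.4 = 37.88.

37.88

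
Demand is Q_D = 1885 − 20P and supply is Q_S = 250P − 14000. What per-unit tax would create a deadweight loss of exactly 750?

9

In inverse form: demand P = 94.25 − 0.05Q, supply P = 56 + 0.004Q.
Competitive equilibrium: 94.25 − 0.05Q = 56 + 0.004Q → Q* = 708.3333, P* = 58.8333.
A tax t gives ΔQ = t/0.054 and wedge t, so DWL = t²/0.108.
t²/0.108 = 750 → t² = 81 → t = 9.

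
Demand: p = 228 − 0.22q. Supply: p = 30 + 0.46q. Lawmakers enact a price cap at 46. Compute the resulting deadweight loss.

Competitive equilibrium: 228 − 0.22q = 30 + 0.46q → q* = 291.1765, p* = 163.9412.
At the ceiling p = 46, quantity supplied = (46 − 30)/0.46 = 34.7826.
Willingness to pay at q' = 34.7826: 228 − 0.22·34.7826 = 220.3478.
Δq = 291.1765 − 34.7826 = 256.3939; wedge = 220.3478 − 46 = 174.3478.
Deadweight loss = ½ × 256.3939 × 174.3478 = 22350.86.

22350.86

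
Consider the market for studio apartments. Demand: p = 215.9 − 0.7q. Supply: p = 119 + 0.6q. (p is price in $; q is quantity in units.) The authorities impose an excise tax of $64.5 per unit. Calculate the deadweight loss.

Competitive equilibrium: 215.9 − 0.7q = 119 + 0.6q → q* = 74.5385, p* = 163.7231.
With the tax, the buyer price exceeds the seller price by 64.5: (215.9 − 0.7q) − (119 + 0.6q) = 64.5 → q' = 24.9231.
Δq = 74.5385 − 24.9231 = 49.6154; the wedge equals the tax, 64.5.
Welfare loss = ½ × 49.6154 × 64.5 = $1600.10.

$1600.10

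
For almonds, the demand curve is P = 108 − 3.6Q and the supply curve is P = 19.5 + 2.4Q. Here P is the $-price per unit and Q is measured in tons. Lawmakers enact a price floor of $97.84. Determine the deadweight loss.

Competitive equilibrium: 108 − 3.6Q = 19.5 + 2.4Q → Q* = 14.75, P* = 54.9.
At the floor P = 97.84, quantity demanded = (108 − 97.84)/3.6 = 2.8222.
Sellers' marginal cost at Q' = 2.8222: 19.5 + 2.4·2.8222 = 26.2733.
ΔQ = 14.75 − 2.8222 = 11.9278; wedge = 97.84 − 26.2733 = 71.5667.
Welfare loss = ½ × 11.9278 × 71.5667 = $426.82.

$426.82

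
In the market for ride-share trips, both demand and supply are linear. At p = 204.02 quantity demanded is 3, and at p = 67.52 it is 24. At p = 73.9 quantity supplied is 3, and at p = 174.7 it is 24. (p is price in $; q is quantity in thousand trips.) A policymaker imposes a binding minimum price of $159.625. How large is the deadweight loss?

$124.02 thousand

Demand slope = (67.52 − 204.02)/(24 − 3) = −6.5, so p = 223.52 − 6.5q.
Supply slope = (174.7 − 73.9)/(24 − 3) = 4.8, so p = 59.5 + 4.8q.
Competitive equilibrium: 223.52 − 6.5q = 59.5 + 4.8q → q* = 14.51504, p* = 129.17221.
At the floor p = 159.625, quantity demanded = (223.52 − 159.625)/6.5 = 9.83.
Sellers' marginal cost at q' = 9.83: 59.5 + 4.8·9.83 = 106.684.
Δq = 14.51504 − 9.83 = 4.68504; wedge = 159.625 − 106.684 = 52.941.
DWL = ½ × 4.68504 × 52.941 = $124.02 thousand.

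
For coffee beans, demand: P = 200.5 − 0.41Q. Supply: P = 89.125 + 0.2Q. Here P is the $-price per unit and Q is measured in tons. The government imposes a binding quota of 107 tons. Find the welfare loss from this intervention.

Competitive equilibrium: 200.5 − 0.41Q = 89.125 + 0.2Q → Q* = 182.582, P* = 125.6414.
At Q = 107: demand price = 200.5 − 0.41·107 = 156.63; supply price = 89.125 + 0.2·107 = 110.525.
ΔQ = 182.582 − 107 = 75.582; wedge = 156.63 − 110.525 = 46.105.
DWL = ½ × 75.582 × 46.105 = $1742.35.

$1742.35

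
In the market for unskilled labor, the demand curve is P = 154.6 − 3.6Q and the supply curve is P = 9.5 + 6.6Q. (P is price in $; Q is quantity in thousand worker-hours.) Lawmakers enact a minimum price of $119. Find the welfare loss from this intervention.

$95.91 thousand

Competitive equilibrium: 154.6 − 3.6Q = 9.5 + 6.6Q → Q* = 14.2255, P* = 103.3882.
At the floor P = 119, quantity demanded = (154.6 − 119)/3.6 = 9.8889.
Sellers' marginal cost at Q' = 9.8889: 9.5 + 6.6·9.8889 = 74.7667.
ΔQ = 14.2255 − 9.8889 = 4.3366; wedge = 119 − 74.7667 = 44.2333.
Deadweight loss = ½ × 4.3366 × 44.2333 = $95.91 thousand.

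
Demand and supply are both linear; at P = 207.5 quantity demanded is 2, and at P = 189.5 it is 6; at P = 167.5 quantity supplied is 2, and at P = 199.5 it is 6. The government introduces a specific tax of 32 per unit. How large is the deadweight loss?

Demand slope = (189.5 − 207.5)/(6 − 2) = −4.5, so P = 216.5 − 4.5Q.
Supply slope = (199.5 − 167.5)/(6 − 2) = 8, so P = 151.5 + 8Q.
Competitive equilibrium: 216.5 − 4.5Q = 151.5 + 8Q → Q* = 5.2, P* = 193.1.
With the tax, the buyer price exceeds the seller price by 32: (216.5 − 4.5Q) − (151.5 + 8Q) = 32 → Q' = 2.64.
ΔQ = 5.2 − 2.64 = 2.56; the wedge equals the tax, 32.
DWL = ½ × 2.56 × 32 = 40.96.

40.96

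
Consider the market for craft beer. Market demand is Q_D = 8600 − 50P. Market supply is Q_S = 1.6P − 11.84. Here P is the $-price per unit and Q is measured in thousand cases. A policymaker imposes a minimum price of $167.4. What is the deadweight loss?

In inverse form: demand P = 172 − 0.02Q, supply P = 7.4 + 0.625Q.
Competitive equilibrium: 172 − 0.02Q = 7.4 + 0.625Q → Q* = 255.1938, P* = 166.8961.
At the floor P = 167.4, quantity demanded = (172 − 167.4)/0.02 = 230.
Sellers' marginal cost at Q' = 230: 7.4 + 0.625·230 = 151.15.
ΔQ = 255.1938 − 230 = 25.1938; wedge = 167.4 − 151.15 = 16.25.
DWL = ½ × 25.1938 × 16.25 = $204.70 thousand.

$204.70 thousand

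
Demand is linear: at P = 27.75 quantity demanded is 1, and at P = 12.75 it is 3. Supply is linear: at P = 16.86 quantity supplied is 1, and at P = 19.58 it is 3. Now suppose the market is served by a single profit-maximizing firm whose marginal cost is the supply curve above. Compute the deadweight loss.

Demand slope = (12.75 − 27.75)/(3 − 1) = −7.5, so P = 35.25 − 7.5Q.
Supply slope = (19.58 − 16.86)/(3 − 1) = 1.36, so P = 15.5 + 1.36Q.
Competitive equilibrium: 35.25 − 7.5Q = 15.5 + 1.36Q → Q* = 2.2291, P* = 18.5316.
Marginal revenue: MR = 35.25 − 15Q. Set MR = MC: 35.25 − 15Q = 15.5 + 1.36Q → Q_m = 1.2072.
Price P_m = 35.25 − 7.5·1.2072 = 26.196; MC(Q_m) = 15.5 + 1.36·1.2072 = 17.1418.
Competitive Q* = 2.2291, so ΔQ = 1.0219; wedge = 26.196 − 17.1418 = 9.0542.
The triangle = ½ × 1.0219 × 9.0542 = 4.63.

4.63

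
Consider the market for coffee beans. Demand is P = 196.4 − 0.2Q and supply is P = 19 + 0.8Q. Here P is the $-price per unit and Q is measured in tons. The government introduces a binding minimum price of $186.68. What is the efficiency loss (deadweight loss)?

$8294.72

Competitive equilibrium: 196.4 − 0.2Q = 19 + 0.8Q → Q* = 177.4, P* = 160.92.
At the floor P = 186.68, quantity demanded = (196.4 − 186.68)/0.2 = 48.6.
Sellers' marginal cost at Q' = 48.6: 19 + 0.8·48.6 = 57.88.
ΔQ = 177.4 − 48.6 = 128.8; wedge = 186.68 − 57.88 = 128.8.
Welfare loss = ½ × 128.8 × 128.8 = $8294.72.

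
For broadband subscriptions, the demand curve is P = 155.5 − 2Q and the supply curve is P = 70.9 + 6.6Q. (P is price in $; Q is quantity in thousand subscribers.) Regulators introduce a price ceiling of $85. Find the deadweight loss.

Competitive equilibrium: 155.5 − 2Q = 70.9 + 6.6Q → Q* = 9.8372, P* = 135.8256.
At the ceiling P = 85, quantity supplied = (85 − 70.9)/6.6 = 2.1364.
Willingness to pay at Q' = 2.1364: 155.5 − 2·2.1364 = 151.2272.
ΔQ = 9.8372 − 2.1364 = 7.7008; wedge = 151.2272 − 85 = 66.2272.
Welfare loss = ½ × 7.7008 × 66.2272 = $255 thousand.

$255 thousand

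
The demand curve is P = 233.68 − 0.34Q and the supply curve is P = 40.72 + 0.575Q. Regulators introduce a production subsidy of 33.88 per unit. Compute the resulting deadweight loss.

Competitive equilibrium: 233.68 − 0.34Q = 40.72 + 0.575Q → Q* = 210.8852, P* = 161.979.
The subsidy lowers effective supply by 33.88: P = 6.84 + 0.575Q.
New quantity: 233.68 − 0.34Q = 6.84 + 0.575Q → Q' = 247.9126.
Overproduction ΔQ = 247.9126 − 210.8852 = 37.0274; wedge = subsidy = 33.88.
Welfare loss = ½ × 37.0274 × 33.88 = 627.24.

627.24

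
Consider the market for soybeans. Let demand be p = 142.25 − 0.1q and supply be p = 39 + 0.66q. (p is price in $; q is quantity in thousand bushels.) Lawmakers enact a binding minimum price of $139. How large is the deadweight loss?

$4059.28 thousand

Competitive equilibrium: 142.25 − 0.1q = 39 + 0.66q → q* = 135.8553, p* = 128.6645.
At the floor p = 139, quantity demanded = (142.25 − 139)/0.1 = 32.5.
Sellers' marginal cost at q' = 32.5: 39 + 0.66·32.5 = 60.45.
Δq = 135.8553 − 32.5 = 103.3553; wedge = 139 − 60.45 = 78.55.
The triangle = ½ × 103.3553 × 78.55 = $4059.28 thousand.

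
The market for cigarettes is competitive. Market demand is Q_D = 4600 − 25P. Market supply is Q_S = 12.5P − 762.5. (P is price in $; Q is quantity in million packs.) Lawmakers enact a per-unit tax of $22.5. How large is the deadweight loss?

$2109.375 million

In inverse form: demand P = 184 − 0.04Q, supply P = 61 + 0.08Q.
Competitive equilibrium: 184 − 0.04Q = 61 + 0.08Q → Q* = 1025, P* = 143.
With the tax, the buyer price exceeds the seller price by 22.5: (184 − 0.04Q) − (61 + 0.08Q) = 22.5 → Q' = 837.5.
ΔQ = 1025 − 837.5 = 187.5; the wedge equals the tax, 22.5.
Deadweight loss = ½ × 187.5 × 22.5 = $2109.375 million.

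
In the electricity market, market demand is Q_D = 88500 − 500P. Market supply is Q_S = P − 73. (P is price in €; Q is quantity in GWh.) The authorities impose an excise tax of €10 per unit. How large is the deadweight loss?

€49.90

In inverse form: demand P = 177 − 0.002Q, supply P = 73 + Q.
Competitive equilibrium: 177 − 0.002Q = 73 + Q → Q* = 103.7924, P* = 176.7924.
With the tax, the buyer price exceeds the seller price by 10: (177 − 0.002Q) − (73 + Q) = 10 → Q' = 93.8124.
ΔQ = 103.7924 − 93.8124 = 9.98; the wedge equals the tax, 10.
The triangle = ½ × 9.98 × 10 = €49.90.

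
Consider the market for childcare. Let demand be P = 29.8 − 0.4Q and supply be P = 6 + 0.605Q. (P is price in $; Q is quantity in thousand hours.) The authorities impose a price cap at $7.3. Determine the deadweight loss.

$232.99 thousand

Competitive equilibrium: 29.8 − 0.4Q = 6 + 0.605Q → Q* = 23.6816, P* = 20.3274.
At the ceiling P = 7.3, quantity supplied = (7.3 − 6)/0.605 = 2.1488.
Willingness to pay at Q' = 2.1488: 29.8 − 0.4·2.1488 = 28.9405.
ΔQ = 23.6816 − 2.1488 = 21.5328; wedge = 28.9405 − 7.3 = 21.6405.
The triangle = ½ × 21.5328 × 21.6405 = $232.99 thousand.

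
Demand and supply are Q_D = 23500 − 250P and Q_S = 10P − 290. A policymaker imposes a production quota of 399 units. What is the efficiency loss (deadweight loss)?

2655.952

In inverse form: demand P = 94 − 0.004Q, supply P = 29 + 0.1Q.
Competitive equilibrium: 94 − 0.004Q = 29 + 0.1Q → Q* = 625, P* = 91.5.
At Q = 399: demand price = 94 − 0.004·399 = 92.404; supply price = 29 + 0.1·399 = 68.9.
ΔQ = 625 − 399 = 226; wedge = 92.404 − 68.9 = 23.504.
The triangle = ½ × 226 × 23.504 = 2655.952.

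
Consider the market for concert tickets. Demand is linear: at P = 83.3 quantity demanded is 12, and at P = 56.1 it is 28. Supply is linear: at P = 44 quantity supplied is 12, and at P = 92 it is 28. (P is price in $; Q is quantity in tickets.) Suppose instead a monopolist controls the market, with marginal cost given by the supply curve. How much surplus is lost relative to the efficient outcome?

$68.74

Demand slope = (56.1 − 83.3)/(28 − 12) = −1.7, so P = 103.7 − 1.7Q.
Supply slope = (92 − 44)/(28 − 12) = 3, so P = 8 + 3Q.
Competitive equilibrium: 103.7 − 1.7Q = 8 + 3Q → Q* = 20.3617, P* = 69.0851.
Marginal revenue: MR = 103.7 − 3.4Q. Set MR = MC: 103.7 − 3.4Q = 8 + 3Q → Q_m = 14.9531.
Price P_m = 103.7 − 1.7·14.9531 = 78.2797; MC(Q_m) = 8 + 3·14.9531 = 52.8593.
Competitive Q* = 20.3617, so ΔQ = 5.4086; wedge = 78.2797 − 52.8593 = 25.4204.
DWL = ½ × 5.4086 × 25.4204 = $68.74.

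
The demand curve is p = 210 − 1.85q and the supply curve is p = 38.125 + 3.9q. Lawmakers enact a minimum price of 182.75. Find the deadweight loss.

660.89

Competitive equilibrium: 210 − 1.85q = 38.125 + 3.9q → q* = 29.8913, p* = 154.7011.
At the floor p = 182.75, quantity demanded = (210 − 182.75)/1.85 = 14.7297.
Sellers' marginal cost at q' = 14.7297: 38.125 + 3.9·14.7297 = 95.5708.
Δq = 29.8913 − 14.7297 = 15.1616; wedge = 182.75 − 95.5708 = 87.1792.
Welfare loss = ½ × 15.1616 × 87.1792 = 660.89.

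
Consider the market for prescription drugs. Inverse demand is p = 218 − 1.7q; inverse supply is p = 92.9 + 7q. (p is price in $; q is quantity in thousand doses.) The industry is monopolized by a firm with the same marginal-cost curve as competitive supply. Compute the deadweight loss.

$24.03 thousand

Competitive equilibrium: 218 − 1.7q = 92.9 + 7q → q* = 14.3793, p* = 193.5552.
Marginal revenue: MR = 218 − 3.4q. Set MR = MC: 218 − 3.4q = 92.9 + 7q → q_m = 12.0288.
Price p_m = 218 − 1.7·12.0288 = 197.551; MC(q_m) = 92.9 + 7·12.0288 = 177.1016.
Competitive q* = 14.3793, so Δq = 2.3505; wedge = 197.551 − 177.1016 = 20.4494.
DWL = ½ × 2.3505 × 20.4494 = $24.03 thousand.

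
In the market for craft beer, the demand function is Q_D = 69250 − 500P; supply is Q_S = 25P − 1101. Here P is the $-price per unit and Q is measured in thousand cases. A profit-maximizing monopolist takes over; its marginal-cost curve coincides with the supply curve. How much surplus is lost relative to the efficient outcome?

$219.47 thousand

In inverse form: demand P = 138.5 − 0.002Q, supply P = 44.04 + 0.04Q.
Competitive equilibrium: 138.5 − 0.002Q = 44.04 + 0.04Q → Q* = 2249.0476, P* = 134.0019.
Marginal revenue: MR = 138.5 − 0.004Q. Set MR = MC: 138.5 − 0.004Q = 44.04 + 0.04Q → Q_m = 2146.8182.
Price P_m = 138.5 − 0.002·2146.8182 = 134.2064; MC(Q_m) = 44.04 + 0.04·2146.8182 = 129.9127.
Competitive Q* = 2249.0476, so ΔQ = 102.2294; wedge = 134.2064 − 129.9127 = 4.2937.
Welfare loss = ½ × 102.2294 × 4.2937 = $219.47 thousand.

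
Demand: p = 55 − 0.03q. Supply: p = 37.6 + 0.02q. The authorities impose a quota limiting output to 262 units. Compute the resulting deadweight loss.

184.90

Competitive equilibrium: 55 − 0.03q = 37.6 + 0.02q → q* = 348, p* = 44.56.
At q = 262: demand price = 55 − 0.03·262 = 47.14; supply price = 37.6 + 0.02·262 = 42.84.
Δq = 348 − 262 = 86; wedge = 47.14 − 42.84 = 4.3.
DWL = ½ × 86 × 4.3 = 184.90.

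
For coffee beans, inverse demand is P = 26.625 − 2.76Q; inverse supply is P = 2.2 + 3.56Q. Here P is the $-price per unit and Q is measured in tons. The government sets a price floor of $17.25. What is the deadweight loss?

Competitive equilibrium: 26.625 − 2.76Q = 2.2 + 3.56Q → Q* = 3.8647, P* = 15.9584.
At the floor P = 17.25, quantity demanded = (26.625 − 17.25)/2.76 = 3.3967.
Sellers' marginal cost at Q' = 3.3967: 2.2 + 3.56·3.3967 = 14.2923.
ΔQ = 3.8647 − 3.3967 = 0.468; wedge = 17.25 − 14.2923 = 2.9577.
Welfare loss = ½ × 0.468 × 2.9577 = $0.69.

$0.69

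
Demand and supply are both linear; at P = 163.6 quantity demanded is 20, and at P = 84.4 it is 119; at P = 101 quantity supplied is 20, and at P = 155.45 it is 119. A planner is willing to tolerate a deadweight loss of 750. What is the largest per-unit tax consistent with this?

45

Demand slope = (84.4 − 163.6)/(119 − 20) = −0.8, so P = 179.6 − 0.8Q.
Supply slope = (155.45 − 101)/(119 − 20) = 0.55, so P = 90 + 0.55Q.
Competitive equilibrium: 179.6 − 0.8Q = 90 + 0.55Q → Q* = 66.3704, P* = 126.5037.
A tax t gives ΔQ = t/1.35 and wedge t, so DWL = t²/2.7.
t²/2.7 = 750 → t² = 2025 → t = 45.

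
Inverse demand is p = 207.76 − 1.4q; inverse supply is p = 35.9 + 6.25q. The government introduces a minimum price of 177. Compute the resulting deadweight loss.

0.93

Competitive equilibrium: 207.76 − 1.4q = 35.9 + 6.25q → q* = 22.4654, p* = 176.3085.
At the floor p = 177, quantity demanded = (207.76 − 177)/1.4 = 21.9714.
Sellers' marginal cost at q' = 21.9714: 35.9 + 6.25·21.9714 = 173.2213.
Δq = 22.4654 − 21.9714 = 0.494; wedge = 177 − 173.2213 = 3.7787.
DWL = ½ × 0.494 × 3.7787 = 0.93.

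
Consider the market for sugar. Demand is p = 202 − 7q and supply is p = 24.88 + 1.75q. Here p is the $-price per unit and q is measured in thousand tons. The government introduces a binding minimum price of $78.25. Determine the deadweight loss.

$28.76 thousand

Competitive equilibrium: 202 − 7q = 24.88 + 1.75q → q* = 20.24229, p* = 60.304.
At the floor p = 78.25, quantity demanded = (202 − 78.25)/7 = 17.67857.
Sellers' marginal cost at q' = 17.67857: 24.88 + 1.75·17.67857 = 55.8175.
Δq = 20.24229 − 17.67857 = 2.56372; wedge = 78.25 − 55.8175 = 22.4325.
Deadweight loss = ½ × 2.56372 × 22.4325 = $28.76 thousand.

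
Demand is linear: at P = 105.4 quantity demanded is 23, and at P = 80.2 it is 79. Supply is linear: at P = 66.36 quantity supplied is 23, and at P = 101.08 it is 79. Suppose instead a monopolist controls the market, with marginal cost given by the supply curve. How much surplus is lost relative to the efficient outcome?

165.93

Demand slope = (80.2 − 105.4)/(79 − 23) = −0.45, so P = 115.75 − 0.45Q.
Supply slope = (101.08 − 66.36)/(79 − 23) = 0.62, so P = 52.1 + 0.62Q.
Competitive equilibrium: 115.75 − 0.45Q = 52.1 + 0.62Q → Q* = 59.486, P* = 88.9813.
Marginal revenue: MR = 115.75 − 0.9Q. Set MR = MC: 115.75 − 0.9Q = 52.1 + 0.62Q → Q_m = 41.875.
Price P_m = 115.75 − 0.45·41.875 = 96.9063; MC(Q_m) = 52.1 + 0.62·41.875 = 78.0625.
Competitive Q* = 59.486, so ΔQ = 17.611; wedge = 96.9063 − 78.0625 = 18.8438.
The triangle = ½ × 17.611 × 18.8438 = 165.93.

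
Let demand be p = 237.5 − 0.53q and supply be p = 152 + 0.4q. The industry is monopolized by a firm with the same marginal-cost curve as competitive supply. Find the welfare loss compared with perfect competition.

Competitive equilibrium: 237.5 − 0.53q = 152 + 0.4q → q* = 91.93548, p* = 188.77419.
Marginal revenue: MR = 237.5 − 1.06q. Set MR = MC: 237.5 − 1.06q = 152 + 0.4q → q_m = 58.56164.
Price p_m = 237.5 − 0.53·58.56164 = 206.46233; MC(q_m) = 152 + 0.4·58.56164 = 175.42466.
Competitive q* = 91.93548, so Δq = 33.37384; wedge = 206.46233 − 175.42466 = 31.03767.
Deadweight loss = ½ × 33.37384 × 31.03767 = 517.92.

517.92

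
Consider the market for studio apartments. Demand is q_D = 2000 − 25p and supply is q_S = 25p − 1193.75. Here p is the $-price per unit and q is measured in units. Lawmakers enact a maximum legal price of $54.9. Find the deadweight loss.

$2013.77

In inverse form: demand p = 80 − 0.04q, supply p = 47.75 + 0.04q.
Competitive equilibrium: 80 − 0.04q = 47.75 + 0.04q → q* = 403.125, p* = 63.875.
At the ceiling p = 54.9, quantity supplied = (54.9 − 47.75)/0.04 = 178.75.
Willingness to pay at q' = 178.75: 80 − 0.04·178.75 = 72.85.
Δq = 403.125 − 178.75 = 224.375; wedge = 72.85 − 54.9 = 17.95.
DWL = ½ × 224.375 × 17.95 = $2013.77.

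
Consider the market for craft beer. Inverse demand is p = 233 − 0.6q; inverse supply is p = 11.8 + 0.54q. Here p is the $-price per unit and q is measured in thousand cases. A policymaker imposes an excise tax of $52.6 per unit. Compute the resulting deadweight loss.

$1213.49 thousand

Competitive equilibrium: 233 − 0.6q = 11.8 + 0.54q → q* = 194.0351, p* = 116.5789.
With the tax, the buyer price exceeds the seller price by 52.6: (233 − 0.6q) − (11.8 + 0.54q) = 52.6 → q' = 147.8947.
Δq = 194.0351 − 147.8947 = 46.1404; the wedge equals the tax, 52.6.
Deadweight loss = ½ × 46.1404 × 52.6 = $1213.49 thousand.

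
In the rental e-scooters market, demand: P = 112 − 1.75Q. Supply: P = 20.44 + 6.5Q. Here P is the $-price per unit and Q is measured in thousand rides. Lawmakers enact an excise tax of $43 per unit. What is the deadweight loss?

$112.06 thousand

Competitive equilibrium: 112 − 1.75Q = 20.44 + 6.5Q → Q* = 11.0982, P* = 92.5782.
With the tax, the buyer price exceeds the seller price by 43: (112 − 1.75Q) − (20.44 + 6.5Q) = 43 → Q' = 5.8861.
ΔQ = 11.0982 − 5.8861 = 5.2121; the wedge equals the tax, 43.
The triangle = ½ × 5.2121 × 43 = $112.06 thousand.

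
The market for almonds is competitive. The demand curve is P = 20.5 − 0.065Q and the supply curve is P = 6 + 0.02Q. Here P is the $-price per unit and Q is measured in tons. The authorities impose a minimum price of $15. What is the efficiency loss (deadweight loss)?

$314.13

Competitive equilibrium: 20.5 − 0.065Q = 6 + 0.02Q → Q* = 170.5882, P* = 9.4118.
At the floor P = 15, quantity demanded = (20.5 − 15)/0.065 = 84.6154.
Sellers' marginal cost at Q' = 84.6154: 6 + 0.02·84.6154 = 7.6923.
ΔQ = 170.5882 − 84.6154 = 85.9728; wedge = 15 − 7.6923 = 7.3077.
DWL = ½ × 85.9728 × 7.3077 = $314.13.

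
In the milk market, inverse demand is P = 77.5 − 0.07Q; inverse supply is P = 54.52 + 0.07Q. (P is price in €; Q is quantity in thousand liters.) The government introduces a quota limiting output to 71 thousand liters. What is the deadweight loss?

€607.29 thousand

Competitive equilibrium: 77.5 − 0.07Q = 54.52 + 0.07Q → Q* = 164.1429, P* = 66.01.
At Q = 71: demand price = 77.5 − 0.07·71 = 72.53; supply price = 54.52 + 0.07·71 = 59.49.
ΔQ = 164.1429 − 71 = 93.1429; wedge = 72.53 − 59.49 = 13.04.
DWL = ½ × 93.1429 × 13.04 = €607.29 thousand.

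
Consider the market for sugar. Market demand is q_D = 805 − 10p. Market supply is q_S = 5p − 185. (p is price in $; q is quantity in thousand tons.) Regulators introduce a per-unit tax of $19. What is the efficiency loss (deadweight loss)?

In inverse form: demand p = 80.5 − 0.1q, supply p = 37 + 0.2q.
Competitive equilibrium: 80.5 − 0.1q = 37 + 0.2q → q* = 145, p* = 66.
With the tax, the buyer price exceeds the seller price by 19: (80.5 − 0.1q) − (37 + 0.2q) = 19 → q' = 81.6667.
Δq = 145 − 81.6667 = 63.3333; the wedge equals the tax, 19.
DWL = ½ × 63.3333 × 19 = $601.67 thousand.

$601.67 thousand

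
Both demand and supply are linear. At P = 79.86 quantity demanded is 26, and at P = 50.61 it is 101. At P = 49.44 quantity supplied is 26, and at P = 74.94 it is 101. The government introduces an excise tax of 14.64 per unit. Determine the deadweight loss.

Demand slope = (50.61 − 79.86)/(101 − 26) = −0.39, so P = 90 − 0.39Q.
Supply slope = (74.94 − 49.44)/(101 − 26) = 0.34, so P = 40.6 + 0.34Q.
Competitive equilibrium: 90 − 0.39Q = 40.6 + 0.34Q → Q* = 67.6712, P* = 63.6082.
With the tax, the buyer price exceeds the seller price by 14.64: (90 − 0.39Q) − (40.6 + 0.34Q) = 14.64 → Q' = 47.6164.
ΔQ = 67.6712 − 47.6164 = 20.0548; the wedge equals the tax, 14.64.
DWL = ½ × 20.0548 × 14.64 = 146.80.

146.80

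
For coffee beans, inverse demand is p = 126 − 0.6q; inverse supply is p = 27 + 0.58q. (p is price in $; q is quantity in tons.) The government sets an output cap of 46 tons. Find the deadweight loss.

$847.41

Competitive equilibrium: 126 − 0.6q = 27 + 0.58q → q* = 83.8983, p* = 75.661.
At q = 46: demand price = 126 − 0.6·46 = 98.4; supply price = 27 + 0.58·46 = 53.68.
Δq = 83.8983 − 46 = 37.8983; wedge = 98.4 − 53.68 = 44.72.
The triangle = ½ × 37.8983 × 44.72 = $847.41.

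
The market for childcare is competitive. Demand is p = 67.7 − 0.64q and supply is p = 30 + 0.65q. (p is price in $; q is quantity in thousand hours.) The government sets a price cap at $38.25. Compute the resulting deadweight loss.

$176.29 thousand

Competitive equilibrium: 67.7 − 0.64q = 30 + 0.65q → q* = 29.2248, p* = 48.9961.
At the ceiling p = 38.25, quantity supplied = (38.25 − 30)/0.65 = 12.6923.
Willingness to pay at q' = 12.6923: 67.7 − 0.64·12.6923 = 59.5769.
Δq = 29.2248 − 12.6923 = 16.5325; wedge = 59.5769 − 38.25 = 21.3269.
Welfare loss = ½ × 16.5325 × 21.3269 = $176.29 thousand.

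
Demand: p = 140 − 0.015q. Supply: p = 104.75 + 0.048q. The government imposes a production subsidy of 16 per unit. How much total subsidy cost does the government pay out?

13015.87

Competitive equilibrium: 140 − 0.015q = 104.75 + 0.048q → q* = 559.5238, p* = 131.6071.
The subsidy lowers effective supply by 16: p = 88.75 + 0.048q.
New quantity: 140 − 0.015q = 88.75 + 0.048q → q' = 813.4921.
Total subsidy cost = 16 × 813.4921 = 13015.87.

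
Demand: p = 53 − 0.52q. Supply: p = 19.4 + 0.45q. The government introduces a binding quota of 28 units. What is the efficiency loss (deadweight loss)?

Competitive equilibrium: 53 − 0.52q = 19.4 + 0.45q → q* = 34.6392, p* = 34.9876.
At q = 28: demand price = 53 − 0.52·28 = 38.44; supply price = 19.4 + 0.45·28 = 32.
Δq = 34.6392 − 28 = 6.6392; wedge = 38.44 − 32 = 6.44.
Welfare loss = ½ × 6.6392 × 6.44 = 21.38.

21.38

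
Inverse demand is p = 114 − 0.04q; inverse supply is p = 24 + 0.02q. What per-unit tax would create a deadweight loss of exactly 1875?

Competitive equilibrium: 114 − 0.04q = 24 + 0.02q → q* = 1500, p* = 54.
A tax t gives Δq = t/0.06 and wedge t, so DWL = t²/0.12.
t²/0.12 = 1875 → t² = 225 → t = 15.

15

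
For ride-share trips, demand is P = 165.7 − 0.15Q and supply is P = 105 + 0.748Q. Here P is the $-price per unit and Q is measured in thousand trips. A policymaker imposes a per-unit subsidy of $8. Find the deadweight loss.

Competitive equilibrium: 165.7 − 0.15Q = 105 + 0.748Q → Q* = 67.5947, P* = 155.5608.
The subsidy lowers effective supply by 8: P = 97 + 0.748Q.
New quantity: 165.7 − 0.15Q = 97 + 0.748Q → Q' = 76.5033.
Overproduction ΔQ = 76.5033 − 67.5947 = 8.9086; wedge = subsidy = 8.
Welfare loss = ½ × 8.9086 × 8 = $35.63 thousand.

$35.63 thousand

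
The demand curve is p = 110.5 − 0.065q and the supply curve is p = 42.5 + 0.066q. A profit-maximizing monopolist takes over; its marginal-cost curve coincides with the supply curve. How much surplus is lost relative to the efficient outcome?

Competitive equilibrium: 110.5 − 0.065q = 42.5 + 0.066q → q* = 519.084, p* = 76.7595.
Marginal revenue: MR = 110.5 − 0.13q. Set MR = MC: 110.5 − 0.13q = 42.5 + 0.066q → q_m = 346.9388.
Price p_m = 110.5 − 0.065·346.9388 = 87.949; MC(q_m) = 42.5 + 0.066·346.9388 = 65.398.
Competitive q* = 519.084, so Δq = 172.1452; wedge = 87.949 − 65.398 = 22.551.
Welfare loss = ½ × 172.1452 × 22.551 = 1941.02.

1941.02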